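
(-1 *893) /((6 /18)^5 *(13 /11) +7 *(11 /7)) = -2386989 /29416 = -81.15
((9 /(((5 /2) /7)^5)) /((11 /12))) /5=337.95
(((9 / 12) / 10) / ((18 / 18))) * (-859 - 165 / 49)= -15846 / 245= -64.68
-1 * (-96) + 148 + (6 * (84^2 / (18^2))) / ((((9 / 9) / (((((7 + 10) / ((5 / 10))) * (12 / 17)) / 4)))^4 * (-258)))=-17732 / 43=-412.37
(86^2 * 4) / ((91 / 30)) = 887520 / 91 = 9752.97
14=14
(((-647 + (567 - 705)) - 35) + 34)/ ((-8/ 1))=393/ 4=98.25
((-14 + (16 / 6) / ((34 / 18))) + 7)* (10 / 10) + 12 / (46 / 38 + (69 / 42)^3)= -5773777 / 1667615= -3.46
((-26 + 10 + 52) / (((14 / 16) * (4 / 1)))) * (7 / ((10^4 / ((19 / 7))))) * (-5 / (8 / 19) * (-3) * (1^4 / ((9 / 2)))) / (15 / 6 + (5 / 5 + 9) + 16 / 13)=4693 / 416500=0.01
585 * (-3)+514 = -1241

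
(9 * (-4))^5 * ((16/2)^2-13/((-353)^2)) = -482215516351488/124609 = -3869828955.79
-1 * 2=-2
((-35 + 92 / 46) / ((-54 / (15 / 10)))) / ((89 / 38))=209 / 534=0.39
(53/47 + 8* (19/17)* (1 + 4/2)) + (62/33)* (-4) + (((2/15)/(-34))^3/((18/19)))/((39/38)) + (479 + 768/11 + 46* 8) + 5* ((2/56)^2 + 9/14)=2218612547155153217/2359034343666000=940.47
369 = 369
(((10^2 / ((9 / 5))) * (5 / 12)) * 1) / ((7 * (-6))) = -625 / 1134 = -0.55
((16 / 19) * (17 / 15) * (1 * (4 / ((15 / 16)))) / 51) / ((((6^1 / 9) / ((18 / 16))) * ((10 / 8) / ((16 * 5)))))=4096 / 475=8.62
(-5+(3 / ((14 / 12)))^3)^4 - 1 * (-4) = 287347322345525 / 13841287201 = 20760.16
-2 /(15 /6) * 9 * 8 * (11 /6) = -528 /5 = -105.60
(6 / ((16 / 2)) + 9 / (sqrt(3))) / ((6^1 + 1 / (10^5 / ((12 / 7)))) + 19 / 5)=131250 / 1715003 + 525000 * sqrt(3) / 1715003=0.61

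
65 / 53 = 1.23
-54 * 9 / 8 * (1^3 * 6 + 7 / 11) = -17739 / 44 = -403.16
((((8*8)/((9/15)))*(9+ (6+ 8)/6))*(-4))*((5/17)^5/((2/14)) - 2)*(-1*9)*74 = -533811420160/83521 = -6391343.74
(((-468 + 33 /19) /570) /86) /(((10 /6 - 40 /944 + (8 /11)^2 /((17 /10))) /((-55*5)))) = 11826702987 /8750842882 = 1.35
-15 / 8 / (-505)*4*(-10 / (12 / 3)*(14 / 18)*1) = -35 / 1212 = -0.03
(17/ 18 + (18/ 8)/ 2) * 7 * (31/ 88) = 32333/ 6336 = 5.10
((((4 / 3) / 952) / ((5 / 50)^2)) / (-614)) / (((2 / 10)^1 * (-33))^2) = -625 / 119353311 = -0.00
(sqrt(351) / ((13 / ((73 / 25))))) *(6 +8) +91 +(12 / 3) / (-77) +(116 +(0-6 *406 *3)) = -546781 / 77 +3066 *sqrt(39) / 325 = -7042.14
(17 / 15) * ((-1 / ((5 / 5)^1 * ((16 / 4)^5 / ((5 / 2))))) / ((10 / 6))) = -17 / 10240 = -0.00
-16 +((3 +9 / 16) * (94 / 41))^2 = 5455697 / 107584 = 50.71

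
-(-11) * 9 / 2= 99 / 2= 49.50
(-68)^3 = -314432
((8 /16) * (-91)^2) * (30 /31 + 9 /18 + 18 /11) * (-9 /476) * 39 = -879048261 /92752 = -9477.40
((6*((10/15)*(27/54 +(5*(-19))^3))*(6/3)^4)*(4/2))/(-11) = 109743936/11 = 9976721.45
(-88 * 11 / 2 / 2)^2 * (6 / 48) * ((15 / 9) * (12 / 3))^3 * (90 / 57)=585640000 / 171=3424795.32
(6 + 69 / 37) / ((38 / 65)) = 18915 / 1406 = 13.45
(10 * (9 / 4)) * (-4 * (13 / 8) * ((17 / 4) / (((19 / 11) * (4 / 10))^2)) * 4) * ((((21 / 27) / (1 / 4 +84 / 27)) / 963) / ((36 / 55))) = -10635625 / 5562288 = -1.91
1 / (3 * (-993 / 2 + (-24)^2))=2 / 477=0.00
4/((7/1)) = 4/7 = 0.57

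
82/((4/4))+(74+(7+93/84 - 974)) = -22677/28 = -809.89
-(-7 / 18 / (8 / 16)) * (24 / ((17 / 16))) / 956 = 224 / 12189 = 0.02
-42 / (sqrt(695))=-42 * sqrt(695) / 695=-1.59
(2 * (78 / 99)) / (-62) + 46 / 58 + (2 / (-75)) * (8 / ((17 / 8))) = 8413583 / 12608475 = 0.67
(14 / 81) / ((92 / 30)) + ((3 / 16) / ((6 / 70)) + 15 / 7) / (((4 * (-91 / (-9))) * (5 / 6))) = 2339839 / 12658464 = 0.18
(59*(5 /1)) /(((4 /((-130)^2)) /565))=704201875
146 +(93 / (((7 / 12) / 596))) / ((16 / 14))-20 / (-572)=11910189 / 143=83288.03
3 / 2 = 1.50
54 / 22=27 / 11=2.45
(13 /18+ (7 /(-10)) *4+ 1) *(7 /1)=-679 /90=-7.54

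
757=757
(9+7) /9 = 16 /9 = 1.78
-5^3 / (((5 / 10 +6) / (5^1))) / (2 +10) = -625 / 78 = -8.01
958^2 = 917764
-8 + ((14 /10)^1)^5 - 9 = -11.62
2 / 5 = 0.40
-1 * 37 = -37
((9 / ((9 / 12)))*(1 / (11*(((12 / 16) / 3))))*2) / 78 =16 / 143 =0.11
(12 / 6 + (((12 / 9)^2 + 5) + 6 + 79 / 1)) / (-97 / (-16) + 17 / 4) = 13504 / 1485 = 9.09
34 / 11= 3.09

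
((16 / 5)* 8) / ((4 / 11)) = 352 / 5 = 70.40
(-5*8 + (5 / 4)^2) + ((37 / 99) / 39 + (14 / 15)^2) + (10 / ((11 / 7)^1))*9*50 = 4364597269 / 1544400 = 2826.08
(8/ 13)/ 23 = 8/ 299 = 0.03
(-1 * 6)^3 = -216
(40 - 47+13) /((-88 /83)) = -249 /44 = -5.66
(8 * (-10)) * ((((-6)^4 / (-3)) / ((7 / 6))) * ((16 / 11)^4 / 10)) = 1358954496 / 102487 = 13259.77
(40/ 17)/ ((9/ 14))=560/ 153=3.66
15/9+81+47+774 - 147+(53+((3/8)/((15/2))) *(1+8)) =48607/60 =810.12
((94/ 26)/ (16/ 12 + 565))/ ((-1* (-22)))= 141/ 485914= 0.00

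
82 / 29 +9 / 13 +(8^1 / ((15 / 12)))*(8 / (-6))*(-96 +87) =151403 / 1885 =80.32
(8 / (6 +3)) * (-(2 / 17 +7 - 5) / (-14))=16 / 119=0.13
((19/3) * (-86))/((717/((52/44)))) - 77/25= -2352947/591525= -3.98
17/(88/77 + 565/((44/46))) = 2618/91141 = 0.03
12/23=0.52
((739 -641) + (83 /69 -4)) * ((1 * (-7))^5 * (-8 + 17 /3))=772836281 /207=3733508.60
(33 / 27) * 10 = 110 / 9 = 12.22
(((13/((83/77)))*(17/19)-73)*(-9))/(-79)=-882936/124583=-7.09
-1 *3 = -3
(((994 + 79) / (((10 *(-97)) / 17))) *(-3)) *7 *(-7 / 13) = -2681427 / 12610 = -212.64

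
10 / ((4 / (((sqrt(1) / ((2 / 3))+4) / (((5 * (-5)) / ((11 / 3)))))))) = -121 / 60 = -2.02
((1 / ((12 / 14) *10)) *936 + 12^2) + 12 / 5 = 1278 / 5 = 255.60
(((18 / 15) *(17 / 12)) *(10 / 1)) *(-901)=-15317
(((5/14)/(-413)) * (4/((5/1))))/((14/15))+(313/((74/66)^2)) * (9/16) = 62080979421/443271248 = 140.05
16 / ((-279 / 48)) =-256 / 93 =-2.75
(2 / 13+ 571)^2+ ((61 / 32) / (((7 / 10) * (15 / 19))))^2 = 6224254054489 / 19079424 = 326228.61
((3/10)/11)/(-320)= -3/35200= -0.00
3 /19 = 0.16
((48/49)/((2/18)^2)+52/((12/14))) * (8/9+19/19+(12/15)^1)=2490422/6615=376.48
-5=-5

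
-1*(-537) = 537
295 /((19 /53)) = 15635 /19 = 822.89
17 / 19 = 0.89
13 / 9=1.44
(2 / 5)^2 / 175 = 0.00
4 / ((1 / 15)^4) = 202500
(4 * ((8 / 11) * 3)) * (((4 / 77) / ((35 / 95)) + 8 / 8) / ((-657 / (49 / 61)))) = -6560 / 538813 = -0.01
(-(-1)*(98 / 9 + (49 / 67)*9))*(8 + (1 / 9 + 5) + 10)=2191280 / 5427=403.77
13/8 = 1.62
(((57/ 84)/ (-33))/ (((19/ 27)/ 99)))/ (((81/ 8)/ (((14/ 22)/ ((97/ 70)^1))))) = -140/ 1067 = -0.13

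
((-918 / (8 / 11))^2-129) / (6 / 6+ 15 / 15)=25490337 / 32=796573.03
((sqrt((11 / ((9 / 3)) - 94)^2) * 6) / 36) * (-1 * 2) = -271 / 9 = -30.11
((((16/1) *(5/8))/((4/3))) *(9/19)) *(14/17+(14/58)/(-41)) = 2231145/768094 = 2.90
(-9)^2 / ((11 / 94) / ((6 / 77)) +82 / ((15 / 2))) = 76140 / 11689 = 6.51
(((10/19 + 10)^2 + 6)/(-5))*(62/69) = -2614292/124545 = -20.99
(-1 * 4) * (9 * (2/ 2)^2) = -36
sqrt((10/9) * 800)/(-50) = -4 * sqrt(5)/15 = -0.60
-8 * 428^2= -1465472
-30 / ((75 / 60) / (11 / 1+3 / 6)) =-276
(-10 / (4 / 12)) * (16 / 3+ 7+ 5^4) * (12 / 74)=-114720 / 37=-3100.54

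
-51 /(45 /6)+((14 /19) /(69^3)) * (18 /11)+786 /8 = 13952909321 /152574180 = 91.45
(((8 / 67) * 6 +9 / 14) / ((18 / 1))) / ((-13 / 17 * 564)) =-7225 / 41264496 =-0.00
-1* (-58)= 58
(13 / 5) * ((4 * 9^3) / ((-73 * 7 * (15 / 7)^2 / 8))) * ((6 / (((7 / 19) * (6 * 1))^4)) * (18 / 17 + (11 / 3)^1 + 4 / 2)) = -6776692 / 155125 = -43.69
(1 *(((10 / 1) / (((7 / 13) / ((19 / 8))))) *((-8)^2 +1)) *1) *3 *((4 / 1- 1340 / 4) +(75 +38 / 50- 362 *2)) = -235825473 / 28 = -8422338.32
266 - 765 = -499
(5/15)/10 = 1/30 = 0.03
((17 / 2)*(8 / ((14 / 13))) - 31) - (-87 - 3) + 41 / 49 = 6026 / 49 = 122.98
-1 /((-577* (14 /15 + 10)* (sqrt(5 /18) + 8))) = 540 /27134579 - 45* sqrt(10) /108538316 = 0.00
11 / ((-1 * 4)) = -11 / 4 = -2.75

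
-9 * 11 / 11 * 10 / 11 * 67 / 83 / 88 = -3015 / 40172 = -0.08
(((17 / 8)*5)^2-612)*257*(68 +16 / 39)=-5475637117 / 624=-8775059.48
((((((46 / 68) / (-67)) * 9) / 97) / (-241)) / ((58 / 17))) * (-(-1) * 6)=621 / 90843022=0.00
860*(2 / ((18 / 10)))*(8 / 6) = 34400 / 27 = 1274.07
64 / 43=1.49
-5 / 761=-0.01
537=537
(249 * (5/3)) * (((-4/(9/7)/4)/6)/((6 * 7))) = -415/324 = -1.28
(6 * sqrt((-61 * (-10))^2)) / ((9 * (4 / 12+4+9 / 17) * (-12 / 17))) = -88145 / 744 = -118.47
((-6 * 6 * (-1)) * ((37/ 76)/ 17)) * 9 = 9.28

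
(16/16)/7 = 1/7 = 0.14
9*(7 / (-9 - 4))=-63 / 13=-4.85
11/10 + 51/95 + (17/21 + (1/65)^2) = 8248843/3371550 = 2.45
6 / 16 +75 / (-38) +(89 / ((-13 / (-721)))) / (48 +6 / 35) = 168026503 / 1665768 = 100.87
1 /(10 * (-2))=-1 /20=-0.05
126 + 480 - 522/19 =10992/19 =578.53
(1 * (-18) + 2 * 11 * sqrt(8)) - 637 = -655 + 44 * sqrt(2) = -592.77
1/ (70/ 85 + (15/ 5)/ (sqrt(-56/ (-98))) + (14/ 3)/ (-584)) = -25837620/ 477914669 + 332657496 * sqrt(7)/ 3345402683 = 0.21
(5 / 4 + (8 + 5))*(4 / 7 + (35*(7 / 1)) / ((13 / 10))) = 490257 / 182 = 2693.72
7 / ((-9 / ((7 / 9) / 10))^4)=16807 / 430467210000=0.00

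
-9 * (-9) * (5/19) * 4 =1620/19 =85.26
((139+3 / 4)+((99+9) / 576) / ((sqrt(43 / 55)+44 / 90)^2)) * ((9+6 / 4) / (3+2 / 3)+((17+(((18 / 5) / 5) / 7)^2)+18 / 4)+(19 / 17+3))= 3827550270477691997 / 956828479145000 - 1962682382133 * sqrt(2365) / 6088908503650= 3984.57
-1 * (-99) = 99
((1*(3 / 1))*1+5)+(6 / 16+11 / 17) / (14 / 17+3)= 4299 / 520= 8.27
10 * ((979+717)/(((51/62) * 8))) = 131440/51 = 2577.25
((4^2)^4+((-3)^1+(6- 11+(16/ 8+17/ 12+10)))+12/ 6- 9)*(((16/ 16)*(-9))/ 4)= -2359239/ 16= -147452.44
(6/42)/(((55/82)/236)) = 19352/385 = 50.26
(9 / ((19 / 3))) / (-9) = -3 / 19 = -0.16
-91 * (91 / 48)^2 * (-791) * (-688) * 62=-794567523113 / 72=-11035660043.24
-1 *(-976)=976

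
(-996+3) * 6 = -5958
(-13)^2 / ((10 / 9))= 152.10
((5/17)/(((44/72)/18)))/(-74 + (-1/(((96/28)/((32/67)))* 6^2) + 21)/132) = -3516696/29974961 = -0.12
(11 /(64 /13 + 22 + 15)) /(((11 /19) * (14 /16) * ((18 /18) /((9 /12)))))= 1482 /3815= 0.39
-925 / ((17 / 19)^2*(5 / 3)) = -200355 / 289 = -693.27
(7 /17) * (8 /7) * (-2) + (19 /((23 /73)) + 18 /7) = 169515 /2737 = 61.93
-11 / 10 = -1.10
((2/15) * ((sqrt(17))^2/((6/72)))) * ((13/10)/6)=442/75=5.89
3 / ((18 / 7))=7 / 6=1.17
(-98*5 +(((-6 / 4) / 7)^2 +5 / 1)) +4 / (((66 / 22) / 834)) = 122901 / 196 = 627.05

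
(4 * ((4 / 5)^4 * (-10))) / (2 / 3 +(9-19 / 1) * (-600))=-3072 / 1125125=-0.00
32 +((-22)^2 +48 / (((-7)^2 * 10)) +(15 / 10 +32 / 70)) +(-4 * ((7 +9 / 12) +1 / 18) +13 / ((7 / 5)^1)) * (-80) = 10023823 / 4410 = 2272.98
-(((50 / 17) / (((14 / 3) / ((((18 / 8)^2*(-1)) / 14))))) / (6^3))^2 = -50625 / 45474709504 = -0.00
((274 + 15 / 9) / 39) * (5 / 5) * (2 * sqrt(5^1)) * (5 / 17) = 8270 * sqrt(5) / 1989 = 9.30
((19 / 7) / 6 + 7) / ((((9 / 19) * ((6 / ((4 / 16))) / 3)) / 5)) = 29735 / 3024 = 9.83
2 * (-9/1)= -18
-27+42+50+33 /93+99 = 5095 /31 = 164.35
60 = 60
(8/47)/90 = 4/2115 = 0.00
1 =1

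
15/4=3.75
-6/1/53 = -6/53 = -0.11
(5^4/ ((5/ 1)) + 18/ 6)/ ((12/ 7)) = 224/ 3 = 74.67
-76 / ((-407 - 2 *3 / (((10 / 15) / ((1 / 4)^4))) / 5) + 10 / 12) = 291840 / 1559707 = 0.19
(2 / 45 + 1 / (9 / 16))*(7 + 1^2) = 656 / 45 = 14.58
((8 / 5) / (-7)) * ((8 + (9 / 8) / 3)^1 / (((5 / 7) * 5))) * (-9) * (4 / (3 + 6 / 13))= 3484 / 625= 5.57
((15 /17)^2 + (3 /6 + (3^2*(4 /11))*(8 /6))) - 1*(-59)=410995 /6358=64.64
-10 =-10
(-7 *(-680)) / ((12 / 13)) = 15470 / 3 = 5156.67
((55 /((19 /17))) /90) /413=0.00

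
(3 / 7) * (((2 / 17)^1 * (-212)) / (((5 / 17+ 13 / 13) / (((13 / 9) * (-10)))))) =119.31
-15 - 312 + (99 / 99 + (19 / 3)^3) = -1943 / 27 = -71.96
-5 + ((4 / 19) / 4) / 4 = -379 / 76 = -4.99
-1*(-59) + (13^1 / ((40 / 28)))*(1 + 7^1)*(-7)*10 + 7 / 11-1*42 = -55862 / 11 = -5078.36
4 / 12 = 1 / 3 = 0.33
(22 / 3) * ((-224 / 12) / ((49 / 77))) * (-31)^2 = -1860496 / 9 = -206721.78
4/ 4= 1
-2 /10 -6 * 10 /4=-76 /5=-15.20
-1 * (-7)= 7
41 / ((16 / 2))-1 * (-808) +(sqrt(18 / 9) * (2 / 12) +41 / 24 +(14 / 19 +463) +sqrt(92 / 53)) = sqrt(2) / 6 +2 * sqrt(1219) / 53 +145757 / 114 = 1280.12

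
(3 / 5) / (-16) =-3 / 80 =-0.04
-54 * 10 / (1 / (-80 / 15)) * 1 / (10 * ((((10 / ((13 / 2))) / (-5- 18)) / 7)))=-150696 / 5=-30139.20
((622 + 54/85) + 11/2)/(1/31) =3310273/170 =19472.19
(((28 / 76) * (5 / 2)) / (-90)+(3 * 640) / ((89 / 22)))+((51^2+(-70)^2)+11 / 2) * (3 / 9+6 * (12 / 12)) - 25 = 2921485699 / 60876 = 47990.76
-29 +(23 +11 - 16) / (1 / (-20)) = -389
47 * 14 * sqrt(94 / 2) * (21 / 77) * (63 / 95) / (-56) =-14.57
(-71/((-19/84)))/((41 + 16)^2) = 1988/20577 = 0.10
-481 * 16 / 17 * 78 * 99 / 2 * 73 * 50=-108457034400 / 17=-6379825552.94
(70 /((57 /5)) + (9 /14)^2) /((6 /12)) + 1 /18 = 110291 /8379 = 13.16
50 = 50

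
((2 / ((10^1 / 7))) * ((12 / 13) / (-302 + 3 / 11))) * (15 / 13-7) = 70224 / 2804555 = 0.03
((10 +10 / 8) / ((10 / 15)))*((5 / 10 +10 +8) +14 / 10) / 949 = 5373 / 15184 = 0.35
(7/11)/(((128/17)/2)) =119/704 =0.17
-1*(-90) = 90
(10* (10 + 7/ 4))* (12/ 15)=94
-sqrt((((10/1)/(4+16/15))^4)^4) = -1001129150390625/4347792138496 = -230.26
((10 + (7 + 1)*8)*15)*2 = 2220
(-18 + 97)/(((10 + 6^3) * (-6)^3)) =-79/48816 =-0.00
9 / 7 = 1.29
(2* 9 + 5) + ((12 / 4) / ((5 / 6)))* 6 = 44.60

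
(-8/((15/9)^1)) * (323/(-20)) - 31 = 1163/25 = 46.52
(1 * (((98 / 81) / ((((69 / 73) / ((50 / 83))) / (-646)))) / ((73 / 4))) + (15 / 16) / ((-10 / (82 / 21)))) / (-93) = 1437118567 / 4831846992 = 0.30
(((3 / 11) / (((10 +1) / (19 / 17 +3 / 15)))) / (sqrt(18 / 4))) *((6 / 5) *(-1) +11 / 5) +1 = 112 *sqrt(2) / 10285 +1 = 1.02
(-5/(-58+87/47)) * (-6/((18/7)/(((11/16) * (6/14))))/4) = -2585/168896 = -0.02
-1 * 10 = -10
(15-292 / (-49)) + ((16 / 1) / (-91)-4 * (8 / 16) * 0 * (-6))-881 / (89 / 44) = -23514397 / 56693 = -414.77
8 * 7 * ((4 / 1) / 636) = 56 / 159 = 0.35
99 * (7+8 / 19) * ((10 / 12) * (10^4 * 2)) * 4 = 930600000 / 19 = 48978947.37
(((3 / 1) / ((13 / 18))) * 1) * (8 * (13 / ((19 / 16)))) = 6912 / 19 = 363.79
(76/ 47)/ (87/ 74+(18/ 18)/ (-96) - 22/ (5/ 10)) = -269952/ 7151003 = -0.04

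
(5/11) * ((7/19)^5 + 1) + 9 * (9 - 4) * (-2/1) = -2438873480/27237089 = -89.54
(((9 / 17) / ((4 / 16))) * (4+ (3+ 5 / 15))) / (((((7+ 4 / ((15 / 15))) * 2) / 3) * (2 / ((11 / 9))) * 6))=11 / 51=0.22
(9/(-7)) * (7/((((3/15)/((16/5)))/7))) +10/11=-1007.09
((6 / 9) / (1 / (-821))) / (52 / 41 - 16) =33661 / 906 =37.15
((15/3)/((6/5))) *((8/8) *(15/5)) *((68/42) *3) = 425/7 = 60.71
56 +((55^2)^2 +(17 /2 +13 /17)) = 9150690.26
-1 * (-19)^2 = -361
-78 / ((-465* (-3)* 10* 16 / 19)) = -247 / 37200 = -0.01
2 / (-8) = -1 / 4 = -0.25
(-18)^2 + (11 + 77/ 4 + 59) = 1653/ 4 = 413.25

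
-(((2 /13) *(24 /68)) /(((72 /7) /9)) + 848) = -374837 /442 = -848.05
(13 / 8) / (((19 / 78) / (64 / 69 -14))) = -87.21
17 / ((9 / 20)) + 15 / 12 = 1405 / 36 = 39.03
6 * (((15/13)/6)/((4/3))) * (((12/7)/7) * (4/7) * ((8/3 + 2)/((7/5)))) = 1800/4459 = 0.40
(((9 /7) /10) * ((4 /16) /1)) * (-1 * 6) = -27 /140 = -0.19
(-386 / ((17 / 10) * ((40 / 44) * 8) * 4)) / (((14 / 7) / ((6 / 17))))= -6369 / 4624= -1.38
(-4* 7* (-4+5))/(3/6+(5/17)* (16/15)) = -34.41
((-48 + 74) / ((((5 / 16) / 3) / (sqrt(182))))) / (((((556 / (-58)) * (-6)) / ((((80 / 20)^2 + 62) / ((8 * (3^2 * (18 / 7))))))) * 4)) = 34307 * sqrt(182) / 75060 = 6.17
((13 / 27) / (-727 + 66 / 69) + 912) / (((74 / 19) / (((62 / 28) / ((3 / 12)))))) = 242194371553 / 116776107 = 2074.01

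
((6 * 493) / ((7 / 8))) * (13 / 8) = 38454 / 7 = 5493.43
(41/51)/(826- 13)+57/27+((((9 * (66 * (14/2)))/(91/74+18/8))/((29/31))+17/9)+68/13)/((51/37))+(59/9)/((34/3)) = 45139928824117/48301492590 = 934.55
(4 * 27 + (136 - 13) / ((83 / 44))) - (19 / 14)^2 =2787733 / 16268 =171.36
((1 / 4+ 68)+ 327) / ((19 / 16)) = 6324 / 19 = 332.84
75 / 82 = 0.91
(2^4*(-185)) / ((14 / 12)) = -17760 / 7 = -2537.14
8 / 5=1.60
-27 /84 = -9 /28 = -0.32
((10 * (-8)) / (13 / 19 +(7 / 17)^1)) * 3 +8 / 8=-12861 / 59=-217.98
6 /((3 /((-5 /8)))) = -5 /4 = -1.25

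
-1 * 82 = -82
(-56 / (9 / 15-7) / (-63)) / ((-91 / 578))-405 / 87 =-179225 / 47502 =-3.77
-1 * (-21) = 21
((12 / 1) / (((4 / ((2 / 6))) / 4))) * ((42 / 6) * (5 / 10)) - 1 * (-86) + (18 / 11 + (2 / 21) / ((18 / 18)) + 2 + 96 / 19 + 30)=609124 / 4389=138.78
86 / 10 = 43 / 5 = 8.60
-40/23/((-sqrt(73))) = 40*sqrt(73)/1679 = 0.20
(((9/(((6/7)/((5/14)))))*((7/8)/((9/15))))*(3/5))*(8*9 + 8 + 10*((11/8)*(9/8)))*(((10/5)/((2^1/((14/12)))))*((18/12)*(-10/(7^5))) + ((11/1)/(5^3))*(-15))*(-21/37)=872091909/3713024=234.87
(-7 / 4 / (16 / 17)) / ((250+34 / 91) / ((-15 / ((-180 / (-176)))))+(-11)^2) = -119119 / 6658112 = -0.02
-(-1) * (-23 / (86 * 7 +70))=-23 / 672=-0.03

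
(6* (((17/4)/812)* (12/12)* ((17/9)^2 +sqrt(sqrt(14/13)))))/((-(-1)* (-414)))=-4913/18153072- 17* 13^(3/4)* 14^(1/4)/2913456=-0.00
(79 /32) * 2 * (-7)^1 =-553 /16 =-34.56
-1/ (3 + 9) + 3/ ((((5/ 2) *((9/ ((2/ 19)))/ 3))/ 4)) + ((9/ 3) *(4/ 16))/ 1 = 238/ 285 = 0.84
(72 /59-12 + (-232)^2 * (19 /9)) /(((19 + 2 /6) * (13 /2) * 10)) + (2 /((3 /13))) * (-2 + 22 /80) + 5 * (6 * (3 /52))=7924603 /102660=77.19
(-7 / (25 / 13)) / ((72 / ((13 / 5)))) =-1183 / 9000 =-0.13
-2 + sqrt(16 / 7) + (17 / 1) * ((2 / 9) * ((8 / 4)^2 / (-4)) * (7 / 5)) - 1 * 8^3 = -23368 / 45 + 4 * sqrt(7) / 7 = -517.78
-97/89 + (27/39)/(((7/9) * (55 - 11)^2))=-17081863/15679664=-1.09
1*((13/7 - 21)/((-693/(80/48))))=670/14553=0.05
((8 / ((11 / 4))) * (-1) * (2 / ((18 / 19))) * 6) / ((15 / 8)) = -9728 / 495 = -19.65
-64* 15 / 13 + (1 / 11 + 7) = -66.76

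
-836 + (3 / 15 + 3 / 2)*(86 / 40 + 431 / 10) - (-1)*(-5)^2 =-29363 / 40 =-734.08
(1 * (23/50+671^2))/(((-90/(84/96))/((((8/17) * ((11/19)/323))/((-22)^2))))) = -157584511/20657142000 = -0.01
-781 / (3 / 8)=-6248 / 3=-2082.67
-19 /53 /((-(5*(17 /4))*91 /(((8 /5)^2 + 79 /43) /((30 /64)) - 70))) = -74288936 /6610524375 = -0.01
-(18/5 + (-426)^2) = -907398/5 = -181479.60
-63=-63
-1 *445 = -445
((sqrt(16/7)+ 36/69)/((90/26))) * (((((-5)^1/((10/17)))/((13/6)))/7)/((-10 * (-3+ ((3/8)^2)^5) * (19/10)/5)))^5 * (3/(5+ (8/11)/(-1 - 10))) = -613012507234777838849031859371707174297346735677112320000 * sqrt(7)/21265949753981382708627533579190532919259639178112530111569258201 - 613012507234777838849031859371707174297346735677112320000/23291278301979609633258727253399155102046271480789913931718711363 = -0.00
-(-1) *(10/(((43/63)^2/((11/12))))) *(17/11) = 112455/3698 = 30.41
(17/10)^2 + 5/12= 248/75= 3.31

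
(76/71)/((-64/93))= -1767/1136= -1.56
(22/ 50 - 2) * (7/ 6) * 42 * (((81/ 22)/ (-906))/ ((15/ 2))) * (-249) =-4282551/ 415250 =-10.31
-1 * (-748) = 748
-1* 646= -646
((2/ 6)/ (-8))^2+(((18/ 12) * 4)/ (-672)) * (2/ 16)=5/ 8064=0.00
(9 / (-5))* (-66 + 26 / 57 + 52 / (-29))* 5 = 333924 / 551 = 606.03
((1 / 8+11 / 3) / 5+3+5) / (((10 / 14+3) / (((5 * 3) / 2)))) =7357 / 416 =17.69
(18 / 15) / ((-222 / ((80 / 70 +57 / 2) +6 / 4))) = -218 / 1295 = -0.17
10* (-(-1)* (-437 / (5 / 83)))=-72542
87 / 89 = 0.98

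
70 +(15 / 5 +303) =376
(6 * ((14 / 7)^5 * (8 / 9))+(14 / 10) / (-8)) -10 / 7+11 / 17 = 2423461 / 14280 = 169.71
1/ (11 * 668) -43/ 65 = -315899/ 477620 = -0.66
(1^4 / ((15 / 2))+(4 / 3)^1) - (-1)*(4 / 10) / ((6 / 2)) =8 / 5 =1.60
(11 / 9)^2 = 121 / 81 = 1.49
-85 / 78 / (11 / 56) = -2380 / 429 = -5.55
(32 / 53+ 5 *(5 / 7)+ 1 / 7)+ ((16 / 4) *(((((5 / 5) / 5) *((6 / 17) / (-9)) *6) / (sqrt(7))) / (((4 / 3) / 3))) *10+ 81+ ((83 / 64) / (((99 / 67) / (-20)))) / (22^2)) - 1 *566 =-136730380103 / 284429376 - 72 *sqrt(7) / 119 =-482.32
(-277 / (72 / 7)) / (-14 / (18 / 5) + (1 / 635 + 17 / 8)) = 1231265 / 80573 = 15.28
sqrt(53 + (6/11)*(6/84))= 2*sqrt(78617)/77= 7.28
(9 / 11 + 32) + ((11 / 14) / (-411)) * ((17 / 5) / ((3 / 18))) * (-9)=1749508 / 52745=33.17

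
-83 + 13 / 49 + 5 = -77.73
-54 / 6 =-9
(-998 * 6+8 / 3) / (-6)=8978 / 9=997.56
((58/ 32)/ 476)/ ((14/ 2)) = 29/ 53312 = 0.00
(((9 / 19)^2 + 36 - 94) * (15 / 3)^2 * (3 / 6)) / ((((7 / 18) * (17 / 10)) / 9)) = -422354250 / 42959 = -9831.57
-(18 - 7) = -11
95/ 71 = 1.34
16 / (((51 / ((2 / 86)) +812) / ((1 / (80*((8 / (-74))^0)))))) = 1 / 15025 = 0.00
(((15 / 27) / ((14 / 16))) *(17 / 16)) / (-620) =-17 / 15624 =-0.00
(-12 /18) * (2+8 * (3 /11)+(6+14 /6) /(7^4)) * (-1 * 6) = 1326452 /79233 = 16.74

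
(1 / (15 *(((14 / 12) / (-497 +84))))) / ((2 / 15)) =-177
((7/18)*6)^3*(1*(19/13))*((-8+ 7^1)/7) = -931/351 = -2.65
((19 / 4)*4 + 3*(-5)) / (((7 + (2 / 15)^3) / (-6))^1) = -81000 / 23633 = -3.43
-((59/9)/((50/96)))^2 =-891136/5625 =-158.42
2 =2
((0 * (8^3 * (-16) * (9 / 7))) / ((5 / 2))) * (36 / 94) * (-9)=0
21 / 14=3 / 2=1.50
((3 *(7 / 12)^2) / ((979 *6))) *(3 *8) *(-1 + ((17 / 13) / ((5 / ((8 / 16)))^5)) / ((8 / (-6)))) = -254802499 / 61089600000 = -0.00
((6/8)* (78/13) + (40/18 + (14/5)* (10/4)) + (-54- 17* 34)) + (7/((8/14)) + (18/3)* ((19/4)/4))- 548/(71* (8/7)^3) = -49408375/81792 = -604.07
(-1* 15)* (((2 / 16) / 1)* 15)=-225 / 8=-28.12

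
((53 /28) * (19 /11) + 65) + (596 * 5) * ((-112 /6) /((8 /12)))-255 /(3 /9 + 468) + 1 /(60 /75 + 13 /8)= -699919792809 /8395156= -83371.86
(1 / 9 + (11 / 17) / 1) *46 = 5336 / 153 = 34.88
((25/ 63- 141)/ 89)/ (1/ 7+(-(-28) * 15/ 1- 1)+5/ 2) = -17716/ 4728303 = -0.00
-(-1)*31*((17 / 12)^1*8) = 1054 / 3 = 351.33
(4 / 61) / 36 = 1 / 549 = 0.00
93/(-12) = -31/4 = -7.75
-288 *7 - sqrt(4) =-2018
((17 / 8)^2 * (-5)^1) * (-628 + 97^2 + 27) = -1590945 / 8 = -198868.12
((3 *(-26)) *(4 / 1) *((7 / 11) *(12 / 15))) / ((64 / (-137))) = 340.01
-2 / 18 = -1 / 9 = -0.11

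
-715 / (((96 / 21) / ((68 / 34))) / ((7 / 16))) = -35035 / 256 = -136.86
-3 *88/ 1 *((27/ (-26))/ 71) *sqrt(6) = 3564 *sqrt(6)/ 923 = 9.46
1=1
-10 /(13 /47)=-470 /13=-36.15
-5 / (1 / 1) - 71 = -76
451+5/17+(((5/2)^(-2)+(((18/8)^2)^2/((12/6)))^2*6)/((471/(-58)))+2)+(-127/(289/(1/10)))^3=30915279832427544229/93133168631808000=331.95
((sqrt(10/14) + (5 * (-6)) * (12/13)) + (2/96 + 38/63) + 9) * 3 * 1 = -51.67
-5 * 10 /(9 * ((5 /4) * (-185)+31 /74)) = 7400 /307467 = 0.02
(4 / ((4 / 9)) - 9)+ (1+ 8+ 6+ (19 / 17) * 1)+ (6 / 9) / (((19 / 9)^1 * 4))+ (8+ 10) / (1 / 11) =138371 / 646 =214.20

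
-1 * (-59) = 59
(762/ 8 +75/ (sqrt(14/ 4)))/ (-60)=-127/ 80-5* sqrt(14)/ 28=-2.26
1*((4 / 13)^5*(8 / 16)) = 512 / 371293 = 0.00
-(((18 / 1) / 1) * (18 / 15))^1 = -108 / 5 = -21.60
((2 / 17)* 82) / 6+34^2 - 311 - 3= 43024 / 51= 843.61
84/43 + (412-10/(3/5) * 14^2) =-368000/129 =-2852.71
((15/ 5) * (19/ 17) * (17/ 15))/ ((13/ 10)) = 38/ 13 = 2.92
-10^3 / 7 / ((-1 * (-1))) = -1000 / 7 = -142.86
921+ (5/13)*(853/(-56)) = 666223/728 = 915.14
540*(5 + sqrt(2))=3463.68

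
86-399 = -313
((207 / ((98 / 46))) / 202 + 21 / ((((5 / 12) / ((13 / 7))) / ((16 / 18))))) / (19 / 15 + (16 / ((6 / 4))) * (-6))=-12424119 / 9314018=-1.33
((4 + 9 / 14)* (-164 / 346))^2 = 7102225 / 1466521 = 4.84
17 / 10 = 1.70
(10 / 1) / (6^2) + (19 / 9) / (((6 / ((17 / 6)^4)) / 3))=1593379 / 23328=68.30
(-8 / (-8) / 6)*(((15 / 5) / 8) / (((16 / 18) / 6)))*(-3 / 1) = -81 / 64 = -1.27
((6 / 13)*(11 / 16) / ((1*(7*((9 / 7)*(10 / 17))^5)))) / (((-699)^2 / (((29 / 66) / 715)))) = 0.00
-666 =-666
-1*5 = -5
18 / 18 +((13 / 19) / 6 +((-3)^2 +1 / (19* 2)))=578 / 57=10.14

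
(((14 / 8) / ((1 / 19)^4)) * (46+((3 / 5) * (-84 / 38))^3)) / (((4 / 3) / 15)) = 22407166089 / 200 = 112035830.44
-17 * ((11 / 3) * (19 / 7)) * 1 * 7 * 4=-4737.33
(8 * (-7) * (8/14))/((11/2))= -64/11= -5.82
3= 3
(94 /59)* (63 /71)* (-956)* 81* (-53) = 24304527576 /4189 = 5801987.96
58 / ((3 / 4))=77.33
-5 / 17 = -0.29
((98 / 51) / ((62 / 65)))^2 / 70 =289835 / 4999122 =0.06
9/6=3/2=1.50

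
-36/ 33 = -12/ 11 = -1.09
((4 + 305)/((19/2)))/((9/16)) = 3296/57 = 57.82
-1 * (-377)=377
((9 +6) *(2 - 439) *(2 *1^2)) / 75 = -874 / 5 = -174.80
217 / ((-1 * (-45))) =217 / 45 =4.82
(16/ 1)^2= 256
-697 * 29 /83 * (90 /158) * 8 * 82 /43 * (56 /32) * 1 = -1044203580 /281951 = -3703.49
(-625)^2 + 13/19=7421888/19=390625.68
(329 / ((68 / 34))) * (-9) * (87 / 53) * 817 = -210464919 / 106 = -1985518.10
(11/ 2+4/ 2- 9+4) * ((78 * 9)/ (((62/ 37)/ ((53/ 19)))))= 2921.52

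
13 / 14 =0.93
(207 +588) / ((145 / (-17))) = -2703 / 29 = -93.21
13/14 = 0.93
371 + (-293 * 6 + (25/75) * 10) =-4151/3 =-1383.67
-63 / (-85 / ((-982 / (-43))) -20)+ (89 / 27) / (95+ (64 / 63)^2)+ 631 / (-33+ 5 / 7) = -11273377999513 / 668878078390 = -16.85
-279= -279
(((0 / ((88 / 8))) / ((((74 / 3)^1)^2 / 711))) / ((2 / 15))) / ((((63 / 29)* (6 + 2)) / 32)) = 0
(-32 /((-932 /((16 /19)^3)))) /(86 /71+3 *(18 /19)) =0.01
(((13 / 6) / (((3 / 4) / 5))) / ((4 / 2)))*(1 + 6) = 455 / 9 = 50.56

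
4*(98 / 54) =196 / 27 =7.26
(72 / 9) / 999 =8 / 999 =0.01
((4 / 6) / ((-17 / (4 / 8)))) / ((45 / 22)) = -22 / 2295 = -0.01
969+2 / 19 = 969.11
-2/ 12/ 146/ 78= -1/ 68328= -0.00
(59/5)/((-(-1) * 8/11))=649/40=16.22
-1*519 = -519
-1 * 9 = -9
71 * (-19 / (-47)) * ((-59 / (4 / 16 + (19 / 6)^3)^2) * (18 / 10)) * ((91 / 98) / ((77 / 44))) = -868935060864 / 550296887035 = -1.58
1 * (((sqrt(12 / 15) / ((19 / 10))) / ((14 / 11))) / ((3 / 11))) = 242 * sqrt(5) / 399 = 1.36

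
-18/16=-9/8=-1.12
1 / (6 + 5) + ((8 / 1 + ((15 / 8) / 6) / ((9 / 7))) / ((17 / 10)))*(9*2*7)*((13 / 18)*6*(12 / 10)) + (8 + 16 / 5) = 5962049 / 1870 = 3188.26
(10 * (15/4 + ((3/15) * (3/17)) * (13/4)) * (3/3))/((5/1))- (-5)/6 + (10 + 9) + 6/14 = 99929/3570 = 27.99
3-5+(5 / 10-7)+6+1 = -3 / 2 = -1.50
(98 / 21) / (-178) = -7 / 267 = -0.03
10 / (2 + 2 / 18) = 90 / 19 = 4.74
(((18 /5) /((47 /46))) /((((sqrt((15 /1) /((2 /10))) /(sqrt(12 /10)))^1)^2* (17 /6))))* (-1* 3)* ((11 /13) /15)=-109296 /32459375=-0.00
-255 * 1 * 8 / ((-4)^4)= -255 / 32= -7.97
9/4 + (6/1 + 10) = 73/4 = 18.25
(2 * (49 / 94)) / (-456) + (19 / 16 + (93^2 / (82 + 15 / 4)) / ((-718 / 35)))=-2813631787 / 754020624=-3.73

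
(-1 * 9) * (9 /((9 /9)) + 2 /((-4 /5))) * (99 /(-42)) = 3861 /28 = 137.89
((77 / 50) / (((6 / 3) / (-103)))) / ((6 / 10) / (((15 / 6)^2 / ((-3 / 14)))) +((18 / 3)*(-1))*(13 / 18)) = 75705 / 4156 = 18.22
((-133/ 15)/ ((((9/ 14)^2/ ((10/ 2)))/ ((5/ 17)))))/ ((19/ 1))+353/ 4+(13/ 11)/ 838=86.59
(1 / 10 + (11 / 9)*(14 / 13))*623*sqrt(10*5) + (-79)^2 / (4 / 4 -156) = -6241 / 155 + 1032311*sqrt(2) / 234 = 6198.66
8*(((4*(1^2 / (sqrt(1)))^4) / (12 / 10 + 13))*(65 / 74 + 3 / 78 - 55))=-4162240 / 34151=-121.88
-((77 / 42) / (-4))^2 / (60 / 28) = -0.10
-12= -12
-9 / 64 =-0.14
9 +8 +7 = 24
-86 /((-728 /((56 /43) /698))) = 1 /4537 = 0.00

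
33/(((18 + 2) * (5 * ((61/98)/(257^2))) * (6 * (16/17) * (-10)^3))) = -605206987/97600000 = -6.20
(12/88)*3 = 9/22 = 0.41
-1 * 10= -10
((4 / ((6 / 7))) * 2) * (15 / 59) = 2.37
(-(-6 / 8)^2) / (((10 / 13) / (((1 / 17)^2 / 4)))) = -117 / 184960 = -0.00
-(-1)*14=14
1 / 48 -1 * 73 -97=-8159 / 48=-169.98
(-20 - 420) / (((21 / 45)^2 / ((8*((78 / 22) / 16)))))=-175500 / 49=-3581.63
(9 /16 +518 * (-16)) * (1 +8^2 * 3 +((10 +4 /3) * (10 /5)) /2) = -81283187 /48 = -1693399.73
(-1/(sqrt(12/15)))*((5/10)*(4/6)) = -sqrt(5)/6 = -0.37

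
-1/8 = -0.12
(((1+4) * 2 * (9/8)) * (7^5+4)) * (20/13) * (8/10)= 3025980/13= 232767.69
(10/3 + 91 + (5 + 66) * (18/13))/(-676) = -7513/26364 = -0.28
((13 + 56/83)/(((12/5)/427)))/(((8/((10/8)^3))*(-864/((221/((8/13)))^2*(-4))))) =2500201468253125/7049576448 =354659.81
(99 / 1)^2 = 9801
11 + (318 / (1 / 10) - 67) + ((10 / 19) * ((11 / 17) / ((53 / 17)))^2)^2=8898601878584 / 2848463641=3124.00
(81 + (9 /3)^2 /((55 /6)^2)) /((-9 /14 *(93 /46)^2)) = -89731096 /2907025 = -30.87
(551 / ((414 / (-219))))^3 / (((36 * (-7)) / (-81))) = -65076378569567 / 8176224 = -7959221.59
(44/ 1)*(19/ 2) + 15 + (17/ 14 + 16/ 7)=873/ 2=436.50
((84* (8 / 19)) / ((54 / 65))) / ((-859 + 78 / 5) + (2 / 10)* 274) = -36400 / 674253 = -0.05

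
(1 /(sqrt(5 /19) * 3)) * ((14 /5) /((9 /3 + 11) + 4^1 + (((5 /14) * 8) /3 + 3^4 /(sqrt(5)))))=-39004 * sqrt(95) /10506905 + 166698 * sqrt(19) /10506905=0.03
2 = 2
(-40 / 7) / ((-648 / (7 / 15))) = 1 / 243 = 0.00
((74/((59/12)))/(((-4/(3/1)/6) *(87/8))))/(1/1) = -10656/1711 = -6.23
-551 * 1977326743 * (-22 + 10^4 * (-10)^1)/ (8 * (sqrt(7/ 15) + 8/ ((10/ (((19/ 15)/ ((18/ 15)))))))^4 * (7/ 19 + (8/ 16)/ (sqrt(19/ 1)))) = 4245210538553484353660625/ (2 * (3 * sqrt(105) + 38)^4 * (sqrt(19) + 14)) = 5178010856158958.55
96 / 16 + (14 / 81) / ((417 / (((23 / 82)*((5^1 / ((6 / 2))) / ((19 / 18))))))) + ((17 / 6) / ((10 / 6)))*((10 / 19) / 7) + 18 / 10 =2433711718 / 306976635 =7.93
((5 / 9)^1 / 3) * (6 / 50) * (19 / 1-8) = 11 / 45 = 0.24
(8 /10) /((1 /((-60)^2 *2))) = 5760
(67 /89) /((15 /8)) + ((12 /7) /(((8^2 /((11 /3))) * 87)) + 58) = 84412821 /1445360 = 58.40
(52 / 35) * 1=52 / 35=1.49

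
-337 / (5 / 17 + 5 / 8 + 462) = -45832 / 62957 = -0.73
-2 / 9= -0.22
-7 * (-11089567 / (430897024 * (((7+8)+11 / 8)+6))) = 77626969 / 9641320912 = 0.01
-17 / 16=-1.06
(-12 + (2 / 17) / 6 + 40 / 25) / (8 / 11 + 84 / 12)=-29117 / 21675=-1.34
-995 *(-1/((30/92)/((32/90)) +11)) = 732320/8771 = 83.49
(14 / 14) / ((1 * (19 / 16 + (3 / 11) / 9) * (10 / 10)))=528 / 643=0.82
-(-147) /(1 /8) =1176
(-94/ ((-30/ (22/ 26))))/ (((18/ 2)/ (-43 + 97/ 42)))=-883553/ 73710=-11.99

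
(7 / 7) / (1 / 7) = 7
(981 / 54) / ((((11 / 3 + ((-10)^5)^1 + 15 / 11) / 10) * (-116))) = 5995 / 382780744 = 0.00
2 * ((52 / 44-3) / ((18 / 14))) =-280 / 99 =-2.83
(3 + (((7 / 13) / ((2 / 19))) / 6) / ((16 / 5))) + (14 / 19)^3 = 62770451 / 17120064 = 3.67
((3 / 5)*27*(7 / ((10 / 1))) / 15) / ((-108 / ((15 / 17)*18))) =-189 / 1700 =-0.11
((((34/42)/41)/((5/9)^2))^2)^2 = 44386483761/2650254750390625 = 0.00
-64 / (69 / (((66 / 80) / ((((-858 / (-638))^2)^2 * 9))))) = -62240728 / 2394411435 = -0.03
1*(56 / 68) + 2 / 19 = 300 / 323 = 0.93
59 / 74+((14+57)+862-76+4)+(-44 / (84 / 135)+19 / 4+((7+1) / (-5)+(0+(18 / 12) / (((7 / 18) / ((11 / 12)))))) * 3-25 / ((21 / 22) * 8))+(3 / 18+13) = 4203741 / 5180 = 811.53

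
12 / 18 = 2 / 3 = 0.67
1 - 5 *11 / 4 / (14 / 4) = -41 / 14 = -2.93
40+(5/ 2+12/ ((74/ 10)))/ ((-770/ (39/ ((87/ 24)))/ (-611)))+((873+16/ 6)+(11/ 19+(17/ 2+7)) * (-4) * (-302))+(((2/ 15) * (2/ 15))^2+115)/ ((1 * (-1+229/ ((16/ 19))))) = 20374.65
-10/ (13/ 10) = -100/ 13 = -7.69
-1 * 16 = -16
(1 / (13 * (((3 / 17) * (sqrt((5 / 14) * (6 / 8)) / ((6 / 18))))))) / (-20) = -17 * sqrt(210) / 17550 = -0.01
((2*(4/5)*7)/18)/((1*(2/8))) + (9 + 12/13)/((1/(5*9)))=262681/585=449.03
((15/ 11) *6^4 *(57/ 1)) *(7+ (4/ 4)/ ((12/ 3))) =8033580/ 11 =730325.45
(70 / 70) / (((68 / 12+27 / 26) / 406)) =31668 / 523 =60.55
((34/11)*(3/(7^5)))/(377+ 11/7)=51/34994575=0.00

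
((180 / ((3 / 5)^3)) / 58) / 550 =25 / 957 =0.03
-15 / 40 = -3 / 8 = -0.38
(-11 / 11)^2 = 1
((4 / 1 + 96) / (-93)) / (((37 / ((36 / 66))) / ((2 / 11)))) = -400 / 138787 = -0.00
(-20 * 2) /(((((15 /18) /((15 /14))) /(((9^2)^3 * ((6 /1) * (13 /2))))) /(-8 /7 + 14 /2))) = -305918697240 /49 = -6243238719.18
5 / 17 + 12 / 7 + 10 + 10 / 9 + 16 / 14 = 15275 / 1071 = 14.26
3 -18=-15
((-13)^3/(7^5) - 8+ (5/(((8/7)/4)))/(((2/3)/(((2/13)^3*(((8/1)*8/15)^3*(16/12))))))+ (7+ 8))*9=417940265348/2769373425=150.92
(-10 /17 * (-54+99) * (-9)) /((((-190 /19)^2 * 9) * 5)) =0.05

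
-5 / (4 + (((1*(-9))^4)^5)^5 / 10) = -50 / 265613988875874769338781322035779626829233452653394495974574961739092490901302182994384699044041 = -0.00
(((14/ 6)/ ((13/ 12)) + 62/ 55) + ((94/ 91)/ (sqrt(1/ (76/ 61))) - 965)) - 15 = -698354/ 715 + 188* sqrt(1159)/ 5551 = -975.57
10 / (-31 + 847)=5 / 408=0.01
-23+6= -17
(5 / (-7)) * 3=-15 / 7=-2.14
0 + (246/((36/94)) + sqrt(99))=3 *sqrt(11) + 1927/3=652.28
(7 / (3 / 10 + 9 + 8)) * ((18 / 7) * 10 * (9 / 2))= 8100 / 173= 46.82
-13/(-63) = 0.21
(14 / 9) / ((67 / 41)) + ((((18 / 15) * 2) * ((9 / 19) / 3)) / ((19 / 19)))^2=5961838 / 5442075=1.10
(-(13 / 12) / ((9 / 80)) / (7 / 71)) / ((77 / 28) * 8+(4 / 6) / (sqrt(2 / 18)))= -4615 / 1134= -4.07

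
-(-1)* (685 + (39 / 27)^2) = 55654 / 81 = 687.09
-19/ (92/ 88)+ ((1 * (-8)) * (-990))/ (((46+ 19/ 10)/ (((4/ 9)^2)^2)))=-94147438/ 8031393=-11.72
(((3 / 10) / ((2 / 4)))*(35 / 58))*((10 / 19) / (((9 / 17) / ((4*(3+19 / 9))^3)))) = 3706554880 / 1205037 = 3075.88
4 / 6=2 / 3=0.67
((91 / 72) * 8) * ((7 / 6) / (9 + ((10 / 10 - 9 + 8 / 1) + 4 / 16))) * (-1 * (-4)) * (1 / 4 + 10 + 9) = 98098 / 999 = 98.20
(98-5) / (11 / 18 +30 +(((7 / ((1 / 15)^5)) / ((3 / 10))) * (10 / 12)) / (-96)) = -26784 / 44288059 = -0.00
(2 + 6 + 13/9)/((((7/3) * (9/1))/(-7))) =-85/27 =-3.15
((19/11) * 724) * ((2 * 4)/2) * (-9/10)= -247608/55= -4501.96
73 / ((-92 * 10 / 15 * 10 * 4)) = -219 / 7360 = -0.03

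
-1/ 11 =-0.09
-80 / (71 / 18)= -1440 / 71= -20.28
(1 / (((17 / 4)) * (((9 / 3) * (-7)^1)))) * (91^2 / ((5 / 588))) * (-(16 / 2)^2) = 59358208 / 85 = 698331.86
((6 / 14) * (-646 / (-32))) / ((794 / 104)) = 12597 / 11116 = 1.13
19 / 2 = 9.50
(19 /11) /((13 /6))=114 /143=0.80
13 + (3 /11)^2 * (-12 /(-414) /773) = 27966373 /2151259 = 13.00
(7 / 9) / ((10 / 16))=56 / 45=1.24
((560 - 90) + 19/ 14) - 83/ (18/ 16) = 50095/ 126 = 397.58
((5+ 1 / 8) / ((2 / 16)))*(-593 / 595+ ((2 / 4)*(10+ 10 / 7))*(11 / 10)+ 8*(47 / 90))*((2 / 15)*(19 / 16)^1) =7898281 / 128520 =61.46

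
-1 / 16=-0.06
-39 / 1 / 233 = -39 / 233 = -0.17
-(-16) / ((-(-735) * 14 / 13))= 104 / 5145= 0.02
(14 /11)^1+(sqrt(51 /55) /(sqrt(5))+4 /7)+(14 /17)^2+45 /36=sqrt(561) /55+335785 /89012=4.20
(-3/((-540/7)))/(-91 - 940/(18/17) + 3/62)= -217/5461310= -0.00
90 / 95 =18 / 19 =0.95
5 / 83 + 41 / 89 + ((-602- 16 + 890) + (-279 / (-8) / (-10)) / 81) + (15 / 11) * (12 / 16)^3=63899940367 / 234020160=273.05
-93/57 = -31/19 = -1.63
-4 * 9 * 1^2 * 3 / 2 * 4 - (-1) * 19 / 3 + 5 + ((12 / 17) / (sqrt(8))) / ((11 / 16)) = -614 / 3 + 48 * sqrt(2) / 187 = -204.30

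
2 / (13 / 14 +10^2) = 28 / 1413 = 0.02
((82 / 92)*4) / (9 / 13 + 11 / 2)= 2132 / 3703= 0.58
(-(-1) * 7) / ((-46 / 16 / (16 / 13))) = -3.00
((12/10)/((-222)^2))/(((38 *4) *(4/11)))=11/24970560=0.00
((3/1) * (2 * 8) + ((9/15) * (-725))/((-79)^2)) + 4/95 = 28442599/592895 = 47.97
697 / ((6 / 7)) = 4879 / 6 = 813.17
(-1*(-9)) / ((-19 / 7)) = -63 / 19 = -3.32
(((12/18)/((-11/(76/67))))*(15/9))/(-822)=380/2726163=0.00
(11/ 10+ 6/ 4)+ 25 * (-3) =-362/ 5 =-72.40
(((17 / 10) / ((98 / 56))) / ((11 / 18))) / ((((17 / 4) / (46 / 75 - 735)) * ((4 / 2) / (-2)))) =274.68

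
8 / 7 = 1.14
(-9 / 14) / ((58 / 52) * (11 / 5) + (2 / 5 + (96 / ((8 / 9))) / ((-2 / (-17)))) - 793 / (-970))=-0.00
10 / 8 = 1.25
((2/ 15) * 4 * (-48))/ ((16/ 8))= -64/ 5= -12.80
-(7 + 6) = -13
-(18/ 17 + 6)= -120/ 17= -7.06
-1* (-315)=315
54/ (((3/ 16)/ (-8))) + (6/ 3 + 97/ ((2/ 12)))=-1720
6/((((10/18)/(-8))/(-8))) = 3456/5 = 691.20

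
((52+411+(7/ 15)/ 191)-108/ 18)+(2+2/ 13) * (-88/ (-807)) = 1527005728/ 3339635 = 457.24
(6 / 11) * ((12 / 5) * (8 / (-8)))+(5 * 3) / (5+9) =-183 / 770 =-0.24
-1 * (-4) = 4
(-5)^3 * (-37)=4625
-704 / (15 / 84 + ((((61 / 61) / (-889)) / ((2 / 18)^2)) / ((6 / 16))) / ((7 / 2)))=-1593088 / 247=-6449.75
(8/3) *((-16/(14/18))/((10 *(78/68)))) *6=-13056/455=-28.69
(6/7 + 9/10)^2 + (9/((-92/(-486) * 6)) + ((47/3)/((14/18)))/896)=39792819/3606400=11.03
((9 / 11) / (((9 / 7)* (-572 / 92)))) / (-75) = 161 / 117975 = 0.00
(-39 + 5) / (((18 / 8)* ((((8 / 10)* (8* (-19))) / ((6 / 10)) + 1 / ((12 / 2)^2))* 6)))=272 / 21885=0.01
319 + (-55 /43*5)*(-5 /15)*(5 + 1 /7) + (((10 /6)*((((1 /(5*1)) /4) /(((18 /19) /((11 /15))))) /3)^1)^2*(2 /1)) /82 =384723521741581 /1165957934400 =329.96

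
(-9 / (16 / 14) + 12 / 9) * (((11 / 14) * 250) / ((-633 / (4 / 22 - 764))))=-82444625 / 53172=-1550.53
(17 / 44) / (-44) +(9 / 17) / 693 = -1847 / 230384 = -0.01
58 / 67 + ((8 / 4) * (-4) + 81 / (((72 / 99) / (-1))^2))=146.01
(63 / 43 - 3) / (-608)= 33 / 13072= 0.00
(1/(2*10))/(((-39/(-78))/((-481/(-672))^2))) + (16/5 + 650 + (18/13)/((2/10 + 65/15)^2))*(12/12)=653.32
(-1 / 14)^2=1 / 196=0.01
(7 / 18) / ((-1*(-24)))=7 / 432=0.02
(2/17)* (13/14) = 13/119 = 0.11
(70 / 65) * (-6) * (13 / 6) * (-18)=252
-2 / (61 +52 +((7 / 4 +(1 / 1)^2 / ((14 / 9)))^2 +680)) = -1568 / 626201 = -0.00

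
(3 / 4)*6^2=27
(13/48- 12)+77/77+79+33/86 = 141703/2064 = 68.65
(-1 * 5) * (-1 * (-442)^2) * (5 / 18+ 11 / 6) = 2062175.56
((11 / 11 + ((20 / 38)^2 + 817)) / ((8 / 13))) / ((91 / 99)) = 14622201 / 10108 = 1446.60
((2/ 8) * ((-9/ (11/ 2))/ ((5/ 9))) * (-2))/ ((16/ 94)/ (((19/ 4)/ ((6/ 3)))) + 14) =72333/ 691130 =0.10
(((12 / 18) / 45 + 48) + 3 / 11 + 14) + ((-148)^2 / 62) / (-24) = 2189752 / 46035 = 47.57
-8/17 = -0.47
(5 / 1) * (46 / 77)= 2.99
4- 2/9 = 34/9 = 3.78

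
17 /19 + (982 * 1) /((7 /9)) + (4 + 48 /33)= 1856431 /1463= 1268.92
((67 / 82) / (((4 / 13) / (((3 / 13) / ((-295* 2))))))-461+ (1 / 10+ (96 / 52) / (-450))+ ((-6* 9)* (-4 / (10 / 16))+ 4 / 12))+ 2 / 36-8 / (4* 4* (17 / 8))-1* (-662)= 1052440691119 / 1924556400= 546.85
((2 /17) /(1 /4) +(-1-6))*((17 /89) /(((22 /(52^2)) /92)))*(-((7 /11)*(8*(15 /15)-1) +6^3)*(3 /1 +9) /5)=80354551680 /10769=7461653.98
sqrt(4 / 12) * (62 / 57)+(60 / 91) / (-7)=-60 / 637+62 * sqrt(3) / 171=0.53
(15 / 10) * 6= 9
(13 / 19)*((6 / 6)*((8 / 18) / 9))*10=0.34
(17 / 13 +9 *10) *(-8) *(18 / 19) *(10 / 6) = -284880 / 247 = -1153.36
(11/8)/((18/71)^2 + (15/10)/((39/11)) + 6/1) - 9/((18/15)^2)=-5133978/850271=-6.04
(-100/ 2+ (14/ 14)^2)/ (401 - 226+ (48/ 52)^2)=-8281/ 29719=-0.28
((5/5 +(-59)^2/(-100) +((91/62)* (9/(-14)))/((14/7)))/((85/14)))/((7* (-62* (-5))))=-212547/81685000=-0.00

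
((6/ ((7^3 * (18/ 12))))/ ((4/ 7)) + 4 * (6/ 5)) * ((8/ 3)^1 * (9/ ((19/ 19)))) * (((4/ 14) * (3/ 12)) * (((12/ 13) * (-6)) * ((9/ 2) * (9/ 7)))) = -41325552/ 156065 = -264.80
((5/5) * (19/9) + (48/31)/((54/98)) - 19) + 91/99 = -40387/3069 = -13.16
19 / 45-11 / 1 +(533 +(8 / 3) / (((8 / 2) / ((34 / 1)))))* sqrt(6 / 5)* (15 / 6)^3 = -476 / 45 +41675* sqrt(30) / 24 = 9500.40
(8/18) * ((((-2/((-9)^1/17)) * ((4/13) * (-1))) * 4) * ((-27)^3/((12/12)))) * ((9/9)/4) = 132192/13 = 10168.62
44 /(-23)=-44 /23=-1.91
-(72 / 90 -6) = 26 / 5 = 5.20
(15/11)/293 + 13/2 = 41929/6446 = 6.50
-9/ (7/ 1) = -9/ 7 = -1.29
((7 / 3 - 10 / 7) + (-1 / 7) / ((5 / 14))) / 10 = 53 / 1050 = 0.05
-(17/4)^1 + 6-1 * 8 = -25/4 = -6.25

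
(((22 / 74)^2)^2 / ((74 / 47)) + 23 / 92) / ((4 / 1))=70720211 / 1109503312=0.06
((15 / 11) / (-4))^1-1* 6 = -279 / 44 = -6.34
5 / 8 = 0.62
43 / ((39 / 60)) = 860 / 13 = 66.15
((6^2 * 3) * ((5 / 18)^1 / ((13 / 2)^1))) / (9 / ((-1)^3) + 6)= -20 / 13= -1.54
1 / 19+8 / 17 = 0.52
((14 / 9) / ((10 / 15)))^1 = 7 / 3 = 2.33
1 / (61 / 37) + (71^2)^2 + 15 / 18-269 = 9300577319 / 366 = 25411413.44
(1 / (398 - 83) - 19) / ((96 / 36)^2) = -187 / 70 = -2.67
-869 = -869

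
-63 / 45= -7 / 5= -1.40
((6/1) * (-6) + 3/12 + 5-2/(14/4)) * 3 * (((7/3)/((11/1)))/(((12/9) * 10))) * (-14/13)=18417/11440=1.61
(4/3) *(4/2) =8/3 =2.67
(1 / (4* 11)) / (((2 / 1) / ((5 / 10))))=0.01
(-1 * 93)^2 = 8649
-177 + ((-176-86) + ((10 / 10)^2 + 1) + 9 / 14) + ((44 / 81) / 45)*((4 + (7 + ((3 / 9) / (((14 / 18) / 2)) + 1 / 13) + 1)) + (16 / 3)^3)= -1556045347 / 3582306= -434.37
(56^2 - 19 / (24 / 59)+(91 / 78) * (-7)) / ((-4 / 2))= -24649 / 16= -1540.56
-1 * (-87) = 87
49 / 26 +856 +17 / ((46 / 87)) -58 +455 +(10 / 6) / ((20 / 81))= 1547369 / 1196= 1293.79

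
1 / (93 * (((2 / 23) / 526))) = 6049 / 93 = 65.04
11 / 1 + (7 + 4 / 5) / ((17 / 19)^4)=9676174 / 417605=23.17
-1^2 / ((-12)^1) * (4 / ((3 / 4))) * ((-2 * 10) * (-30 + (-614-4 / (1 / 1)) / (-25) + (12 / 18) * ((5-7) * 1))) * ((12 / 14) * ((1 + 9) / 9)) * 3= 31744 / 189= 167.96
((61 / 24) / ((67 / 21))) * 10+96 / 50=66239 / 6700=9.89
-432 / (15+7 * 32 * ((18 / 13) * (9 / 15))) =-9360 / 4357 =-2.15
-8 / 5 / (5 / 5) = -8 / 5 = -1.60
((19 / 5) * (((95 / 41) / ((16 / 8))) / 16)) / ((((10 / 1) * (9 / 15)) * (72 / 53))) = 19133 / 566784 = 0.03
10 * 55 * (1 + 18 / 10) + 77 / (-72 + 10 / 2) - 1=103036 / 67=1537.85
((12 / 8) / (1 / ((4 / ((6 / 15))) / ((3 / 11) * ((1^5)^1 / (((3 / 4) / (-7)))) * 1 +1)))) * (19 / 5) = -627 / 17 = -36.88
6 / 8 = 3 / 4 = 0.75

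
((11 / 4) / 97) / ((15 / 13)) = 143 / 5820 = 0.02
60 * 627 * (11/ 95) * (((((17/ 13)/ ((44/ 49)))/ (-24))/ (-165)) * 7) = 5831/ 520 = 11.21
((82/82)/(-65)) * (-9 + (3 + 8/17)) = 94/1105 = 0.09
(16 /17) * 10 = 160 /17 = 9.41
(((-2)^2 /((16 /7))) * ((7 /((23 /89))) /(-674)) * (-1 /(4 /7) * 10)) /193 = 0.01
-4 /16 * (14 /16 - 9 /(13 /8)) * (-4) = -485 /104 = -4.66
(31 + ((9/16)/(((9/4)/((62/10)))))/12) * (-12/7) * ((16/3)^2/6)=-239072/945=-252.99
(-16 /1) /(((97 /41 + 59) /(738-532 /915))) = -110657032 /575535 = -192.27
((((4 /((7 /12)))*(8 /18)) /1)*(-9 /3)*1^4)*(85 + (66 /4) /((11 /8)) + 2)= -6336 /7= -905.14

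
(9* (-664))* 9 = -53784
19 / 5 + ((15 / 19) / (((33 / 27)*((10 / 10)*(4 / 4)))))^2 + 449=453.22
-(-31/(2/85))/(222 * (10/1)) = 527/888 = 0.59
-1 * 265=-265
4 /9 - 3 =-23 /9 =-2.56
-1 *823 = -823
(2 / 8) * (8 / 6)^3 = 16 / 27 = 0.59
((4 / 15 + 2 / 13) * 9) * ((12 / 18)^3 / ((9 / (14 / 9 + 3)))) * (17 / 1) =457232 / 47385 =9.65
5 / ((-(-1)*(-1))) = -5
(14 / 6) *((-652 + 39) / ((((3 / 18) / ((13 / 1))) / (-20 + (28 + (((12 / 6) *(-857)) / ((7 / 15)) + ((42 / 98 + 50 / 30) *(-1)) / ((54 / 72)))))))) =3682666156 / 9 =409185128.44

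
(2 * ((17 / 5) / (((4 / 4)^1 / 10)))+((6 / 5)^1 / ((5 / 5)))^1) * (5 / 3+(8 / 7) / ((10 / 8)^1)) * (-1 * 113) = -10595558 / 525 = -20182.02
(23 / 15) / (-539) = -23 / 8085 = -0.00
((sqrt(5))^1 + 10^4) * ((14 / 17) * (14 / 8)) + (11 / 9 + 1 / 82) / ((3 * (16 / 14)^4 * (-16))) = 49 * sqrt(5) / 34 + 35548655295713 / 2466643968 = 14414.97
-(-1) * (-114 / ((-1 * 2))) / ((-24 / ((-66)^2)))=-20691 / 2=-10345.50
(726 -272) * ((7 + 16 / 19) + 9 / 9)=76272 / 19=4014.32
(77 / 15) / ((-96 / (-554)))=29.62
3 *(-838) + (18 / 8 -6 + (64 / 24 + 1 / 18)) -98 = -94069 / 36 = -2613.03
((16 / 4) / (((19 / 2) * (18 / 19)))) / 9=4 / 81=0.05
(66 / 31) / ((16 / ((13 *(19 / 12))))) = 2717 / 992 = 2.74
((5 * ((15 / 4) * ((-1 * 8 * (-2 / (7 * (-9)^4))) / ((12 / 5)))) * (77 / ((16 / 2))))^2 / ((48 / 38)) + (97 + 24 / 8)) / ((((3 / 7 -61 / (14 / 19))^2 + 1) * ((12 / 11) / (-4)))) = -712774922433805 / 13186975213487232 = -0.05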